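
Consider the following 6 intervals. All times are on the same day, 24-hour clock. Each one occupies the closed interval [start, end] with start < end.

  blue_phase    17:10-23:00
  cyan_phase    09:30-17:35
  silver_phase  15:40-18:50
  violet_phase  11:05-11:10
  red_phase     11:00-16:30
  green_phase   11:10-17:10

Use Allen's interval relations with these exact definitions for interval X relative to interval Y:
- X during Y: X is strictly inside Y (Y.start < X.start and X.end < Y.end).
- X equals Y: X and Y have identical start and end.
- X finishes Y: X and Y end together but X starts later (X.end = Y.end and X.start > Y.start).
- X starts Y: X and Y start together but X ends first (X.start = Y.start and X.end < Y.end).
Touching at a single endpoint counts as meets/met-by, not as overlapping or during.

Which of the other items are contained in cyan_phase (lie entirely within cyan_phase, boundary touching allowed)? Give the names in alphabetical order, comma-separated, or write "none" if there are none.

green_phase, red_phase, violet_phase

Target cyan_phase = [09:30, 17:35].
blue_phase [17:10, 23:00] → overlapped-by → no.
green_phase [11:10, 17:10] → during → yes.
red_phase [11:00, 16:30] → during → yes.
silver_phase [15:40, 18:50] → overlapped-by → no.
violet_phase [11:05, 11:10] → during → yes.
Result: green_phase, red_phase, violet_phase.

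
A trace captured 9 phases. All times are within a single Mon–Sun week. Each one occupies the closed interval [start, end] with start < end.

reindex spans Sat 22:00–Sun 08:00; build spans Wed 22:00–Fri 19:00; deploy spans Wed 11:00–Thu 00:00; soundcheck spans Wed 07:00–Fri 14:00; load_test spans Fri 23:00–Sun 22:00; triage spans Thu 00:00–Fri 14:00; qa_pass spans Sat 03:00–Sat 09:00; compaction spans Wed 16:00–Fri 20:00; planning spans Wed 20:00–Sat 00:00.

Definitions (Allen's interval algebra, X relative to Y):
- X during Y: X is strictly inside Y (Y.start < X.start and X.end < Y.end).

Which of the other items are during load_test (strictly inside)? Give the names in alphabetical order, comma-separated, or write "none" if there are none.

qa_pass, reindex

Target load_test = [Fri 23:00, Sun 22:00].
build [Wed 22:00, Fri 19:00] → before → no.
compaction [Wed 16:00, Fri 20:00] → before → no.
deploy [Wed 11:00, Thu 00:00] → before → no.
planning [Wed 20:00, Sat 00:00] → overlaps → no.
qa_pass [Sat 03:00, Sat 09:00] → during → yes.
reindex [Sat 22:00, Sun 08:00] → during → yes.
soundcheck [Wed 07:00, Fri 14:00] → before → no.
triage [Thu 00:00, Fri 14:00] → before → no.
Result: qa_pass, reindex.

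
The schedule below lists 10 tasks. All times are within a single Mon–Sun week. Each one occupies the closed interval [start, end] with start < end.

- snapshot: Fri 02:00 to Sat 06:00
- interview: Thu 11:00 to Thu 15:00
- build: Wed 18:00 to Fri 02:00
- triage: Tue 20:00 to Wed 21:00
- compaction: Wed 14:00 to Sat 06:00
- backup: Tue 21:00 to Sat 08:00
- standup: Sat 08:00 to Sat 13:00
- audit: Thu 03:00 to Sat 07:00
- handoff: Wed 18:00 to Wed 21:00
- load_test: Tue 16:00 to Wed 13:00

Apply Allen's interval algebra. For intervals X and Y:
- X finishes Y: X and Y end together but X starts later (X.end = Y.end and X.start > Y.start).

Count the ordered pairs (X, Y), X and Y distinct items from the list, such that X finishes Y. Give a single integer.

2

Checking all 90 ordered pairs for relation 'finishes'; matching pairs in alphabetical order:
(handoff, triage): handoff finishes triage ✓
(snapshot, compaction): snapshot finishes compaction ✓
Count: 2.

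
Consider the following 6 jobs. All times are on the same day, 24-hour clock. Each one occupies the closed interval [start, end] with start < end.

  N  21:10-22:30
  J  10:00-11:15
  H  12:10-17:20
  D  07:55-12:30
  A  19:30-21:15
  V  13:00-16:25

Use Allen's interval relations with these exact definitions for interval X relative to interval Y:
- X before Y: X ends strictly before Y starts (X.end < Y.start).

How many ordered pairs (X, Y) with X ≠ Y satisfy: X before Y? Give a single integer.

11

Checking all 30 ordered pairs for relation 'before'; matching pairs in alphabetical order:
(D, A): D before A ✓
(D, N): D before N ✓
(D, V): D before V ✓
(H, A): H before A ✓
(H, N): H before N ✓
(J, A): J before A ✓
(J, H): J before H ✓
(J, N): J before N ✓
(J, V): J before V ✓
(V, A): V before A ✓
(V, N): V before N ✓
Count: 11.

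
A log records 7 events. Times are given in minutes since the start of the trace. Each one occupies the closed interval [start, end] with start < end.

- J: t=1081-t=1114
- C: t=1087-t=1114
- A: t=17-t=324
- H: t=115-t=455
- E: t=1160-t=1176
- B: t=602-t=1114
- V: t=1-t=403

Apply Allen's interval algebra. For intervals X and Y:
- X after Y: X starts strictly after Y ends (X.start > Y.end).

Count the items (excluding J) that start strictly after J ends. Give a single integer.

Target J = [t=1081, t=1114].
A [t=17, t=324] → before → no.
B [t=602, t=1114] → finished-by → no.
C [t=1087, t=1114] → finishes → no.
E [t=1160, t=1176] → after → counts.
H [t=115, t=455] → before → no.
V [t=1, t=403] → before → no.
Total: 1.

1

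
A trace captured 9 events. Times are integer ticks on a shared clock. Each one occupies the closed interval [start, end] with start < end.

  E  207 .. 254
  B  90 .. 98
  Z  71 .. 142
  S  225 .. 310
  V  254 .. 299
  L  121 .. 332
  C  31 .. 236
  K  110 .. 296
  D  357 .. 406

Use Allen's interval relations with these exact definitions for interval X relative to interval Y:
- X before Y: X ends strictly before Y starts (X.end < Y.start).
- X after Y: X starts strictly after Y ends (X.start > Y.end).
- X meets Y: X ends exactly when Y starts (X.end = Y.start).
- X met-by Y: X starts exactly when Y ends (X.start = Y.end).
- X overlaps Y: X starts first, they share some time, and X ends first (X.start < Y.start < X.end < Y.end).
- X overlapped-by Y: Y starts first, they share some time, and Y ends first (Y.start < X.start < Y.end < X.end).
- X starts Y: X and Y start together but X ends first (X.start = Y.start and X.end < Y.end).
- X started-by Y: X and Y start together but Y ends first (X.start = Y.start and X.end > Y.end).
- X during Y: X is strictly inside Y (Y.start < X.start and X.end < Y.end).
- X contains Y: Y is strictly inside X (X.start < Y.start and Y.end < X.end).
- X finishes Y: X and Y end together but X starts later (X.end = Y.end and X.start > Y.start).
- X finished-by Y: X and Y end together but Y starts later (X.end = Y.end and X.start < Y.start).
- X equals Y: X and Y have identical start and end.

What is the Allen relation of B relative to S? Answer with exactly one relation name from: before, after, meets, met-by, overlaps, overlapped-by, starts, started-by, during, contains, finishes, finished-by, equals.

before

B = [90, 98]; S = [225, 310].
Compare endpoints: B.start < S.start, B.start < S.end, B.end < S.start, B.end < S.end.
That pattern is 'before'.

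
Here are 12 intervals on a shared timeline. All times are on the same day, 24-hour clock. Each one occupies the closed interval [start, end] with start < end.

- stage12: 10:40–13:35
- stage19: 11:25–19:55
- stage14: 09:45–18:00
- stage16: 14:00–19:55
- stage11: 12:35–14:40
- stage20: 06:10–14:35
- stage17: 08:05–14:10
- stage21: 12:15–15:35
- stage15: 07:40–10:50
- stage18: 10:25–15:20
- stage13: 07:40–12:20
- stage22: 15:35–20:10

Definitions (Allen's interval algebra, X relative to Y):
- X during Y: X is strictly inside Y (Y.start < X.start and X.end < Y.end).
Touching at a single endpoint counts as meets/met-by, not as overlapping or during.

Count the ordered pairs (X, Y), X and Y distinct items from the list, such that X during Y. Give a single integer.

Checking all 132 ordered pairs for relation 'during'; matching pairs in alphabetical order:
(stage11, stage14): stage11 during stage14 ✓
(stage11, stage18): stage11 during stage18 ✓
(stage11, stage19): stage11 during stage19 ✓
(stage11, stage21): stage11 during stage21 ✓
(stage12, stage14): stage12 during stage14 ✓
(stage12, stage17): stage12 during stage17 ✓
(stage12, stage18): stage12 during stage18 ✓
(stage12, stage20): stage12 during stage20 ✓
(stage13, stage20): stage13 during stage20 ✓
(stage15, stage20): stage15 during stage20 ✓
(stage17, stage20): stage17 during stage20 ✓
(stage18, stage14): stage18 during stage14 ✓
(stage21, stage14): stage21 during stage14 ✓
(stage21, stage19): stage21 during stage19 ✓
Count: 14.

14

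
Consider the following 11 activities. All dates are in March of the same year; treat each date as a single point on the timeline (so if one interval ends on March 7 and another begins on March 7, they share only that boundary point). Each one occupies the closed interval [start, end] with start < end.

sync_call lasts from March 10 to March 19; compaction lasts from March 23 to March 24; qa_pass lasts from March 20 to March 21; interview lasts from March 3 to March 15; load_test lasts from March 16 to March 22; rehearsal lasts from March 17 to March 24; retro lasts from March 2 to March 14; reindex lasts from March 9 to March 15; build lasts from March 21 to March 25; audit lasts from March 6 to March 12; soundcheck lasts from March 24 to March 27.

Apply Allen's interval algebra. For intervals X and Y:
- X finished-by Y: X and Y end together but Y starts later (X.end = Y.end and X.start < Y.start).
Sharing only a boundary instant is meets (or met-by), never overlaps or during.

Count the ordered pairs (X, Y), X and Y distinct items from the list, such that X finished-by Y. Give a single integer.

Checking all 110 ordered pairs for relation 'finished-by'; matching pairs in alphabetical order:
(interview, reindex): interview finished-by reindex ✓
(rehearsal, compaction): rehearsal finished-by compaction ✓
Count: 2.

2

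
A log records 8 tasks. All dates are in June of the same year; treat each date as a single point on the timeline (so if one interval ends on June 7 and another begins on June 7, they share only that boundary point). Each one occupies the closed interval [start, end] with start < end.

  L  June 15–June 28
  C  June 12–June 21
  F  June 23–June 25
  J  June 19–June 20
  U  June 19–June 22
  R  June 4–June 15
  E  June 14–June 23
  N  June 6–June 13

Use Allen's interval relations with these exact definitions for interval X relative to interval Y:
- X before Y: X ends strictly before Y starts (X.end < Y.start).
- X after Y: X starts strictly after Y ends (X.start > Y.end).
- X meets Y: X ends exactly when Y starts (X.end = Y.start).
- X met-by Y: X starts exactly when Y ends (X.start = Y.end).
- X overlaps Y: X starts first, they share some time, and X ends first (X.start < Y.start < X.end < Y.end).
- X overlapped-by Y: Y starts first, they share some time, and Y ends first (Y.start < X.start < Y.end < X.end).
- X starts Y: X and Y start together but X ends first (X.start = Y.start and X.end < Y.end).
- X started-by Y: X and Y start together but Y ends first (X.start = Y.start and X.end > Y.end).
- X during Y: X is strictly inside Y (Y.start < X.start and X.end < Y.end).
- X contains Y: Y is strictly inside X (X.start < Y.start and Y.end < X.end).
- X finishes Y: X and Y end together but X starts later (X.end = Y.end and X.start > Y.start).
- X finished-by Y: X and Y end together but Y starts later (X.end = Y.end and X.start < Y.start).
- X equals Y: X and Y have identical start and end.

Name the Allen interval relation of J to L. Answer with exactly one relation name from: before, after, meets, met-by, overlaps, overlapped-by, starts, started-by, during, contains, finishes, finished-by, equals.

J = [June 19, June 20]; L = [June 15, June 28].
Compare endpoints: J.start > L.start, J.start < L.end, J.end > L.start, J.end < L.end.
That pattern is 'during'.

during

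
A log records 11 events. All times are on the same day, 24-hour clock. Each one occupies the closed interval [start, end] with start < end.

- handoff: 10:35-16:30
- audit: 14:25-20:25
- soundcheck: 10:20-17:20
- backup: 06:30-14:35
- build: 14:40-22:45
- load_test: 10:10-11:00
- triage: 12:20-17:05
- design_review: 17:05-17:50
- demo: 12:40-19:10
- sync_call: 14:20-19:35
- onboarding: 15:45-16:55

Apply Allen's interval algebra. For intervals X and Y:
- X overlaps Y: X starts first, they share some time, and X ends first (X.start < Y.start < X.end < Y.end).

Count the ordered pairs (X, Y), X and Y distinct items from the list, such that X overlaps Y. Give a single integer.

29

Checking all 110 ordered pairs for relation 'overlaps'; matching pairs in alphabetical order:
(audit, build): audit overlaps build ✓
(backup, audit): backup overlaps audit ✓
(backup, demo): backup overlaps demo ✓
(backup, handoff): backup overlaps handoff ✓
(backup, soundcheck): backup overlaps soundcheck ✓
(backup, sync_call): backup overlaps sync_call ✓
(backup, triage): backup overlaps triage ✓
(demo, audit): demo overlaps audit ✓
(demo, build): demo overlaps build ✓
(demo, sync_call): demo overlaps sync_call ✓
(handoff, audit): handoff overlaps audit ✓
(handoff, build): handoff overlaps build ✓
(handoff, demo): handoff overlaps demo ✓
(handoff, onboarding): handoff overlaps onboarding ✓
(handoff, sync_call): handoff overlaps sync_call ✓
(handoff, triage): handoff overlaps triage ✓
(load_test, handoff): load_test overlaps handoff ✓
(load_test, soundcheck): load_test overlaps soundcheck ✓
(soundcheck, audit): soundcheck overlaps audit ✓
(soundcheck, build): soundcheck overlaps build ✓
(soundcheck, demo): soundcheck overlaps demo ✓
(soundcheck, design_review): soundcheck overlaps design_review ✓
(soundcheck, sync_call): soundcheck overlaps sync_call ✓
(sync_call, audit): sync_call overlaps audit ✓
... plus 5 further pairs not listed.
Count: 29.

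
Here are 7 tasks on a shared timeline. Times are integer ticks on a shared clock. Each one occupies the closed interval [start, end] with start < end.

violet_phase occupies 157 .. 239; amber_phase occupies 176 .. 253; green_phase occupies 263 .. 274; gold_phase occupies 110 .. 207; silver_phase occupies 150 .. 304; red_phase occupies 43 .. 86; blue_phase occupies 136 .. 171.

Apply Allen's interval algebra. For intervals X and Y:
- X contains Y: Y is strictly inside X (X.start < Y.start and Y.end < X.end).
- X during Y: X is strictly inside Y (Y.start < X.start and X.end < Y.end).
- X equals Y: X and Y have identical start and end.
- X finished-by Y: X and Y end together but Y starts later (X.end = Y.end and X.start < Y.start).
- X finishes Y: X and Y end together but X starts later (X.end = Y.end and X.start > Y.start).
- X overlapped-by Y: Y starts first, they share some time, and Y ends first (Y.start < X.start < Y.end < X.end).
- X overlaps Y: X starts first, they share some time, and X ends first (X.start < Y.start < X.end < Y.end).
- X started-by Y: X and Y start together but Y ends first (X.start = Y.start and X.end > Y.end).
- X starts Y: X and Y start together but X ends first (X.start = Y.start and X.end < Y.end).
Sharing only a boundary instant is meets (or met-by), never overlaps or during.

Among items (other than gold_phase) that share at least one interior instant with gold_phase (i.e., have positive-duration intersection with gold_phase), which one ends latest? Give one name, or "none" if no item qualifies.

Target gold_phase = [110, 207].
amber_phase [176, 253] → overlapped-by → candidate.
blue_phase [136, 171] → during → candidate.
green_phase [263, 274] → after → excluded.
red_phase [43, 86] → before → excluded.
silver_phase [150, 304] → overlapped-by → candidate.
violet_phase [157, 239] → overlapped-by → candidate.
Among candidates, latest end is 304 → silver_phase.

silver_phase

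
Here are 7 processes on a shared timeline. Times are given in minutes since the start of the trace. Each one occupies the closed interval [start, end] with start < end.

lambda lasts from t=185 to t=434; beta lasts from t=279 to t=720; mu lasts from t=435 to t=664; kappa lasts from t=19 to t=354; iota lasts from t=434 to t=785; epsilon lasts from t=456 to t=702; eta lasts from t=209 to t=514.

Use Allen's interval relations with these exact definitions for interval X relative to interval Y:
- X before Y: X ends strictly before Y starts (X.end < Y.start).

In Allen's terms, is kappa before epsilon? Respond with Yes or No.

Yes

kappa = [t=19, t=354], epsilon = [t=456, t=702].
Actual relation of kappa to epsilon: before.
Asked whether 'before' holds → Yes.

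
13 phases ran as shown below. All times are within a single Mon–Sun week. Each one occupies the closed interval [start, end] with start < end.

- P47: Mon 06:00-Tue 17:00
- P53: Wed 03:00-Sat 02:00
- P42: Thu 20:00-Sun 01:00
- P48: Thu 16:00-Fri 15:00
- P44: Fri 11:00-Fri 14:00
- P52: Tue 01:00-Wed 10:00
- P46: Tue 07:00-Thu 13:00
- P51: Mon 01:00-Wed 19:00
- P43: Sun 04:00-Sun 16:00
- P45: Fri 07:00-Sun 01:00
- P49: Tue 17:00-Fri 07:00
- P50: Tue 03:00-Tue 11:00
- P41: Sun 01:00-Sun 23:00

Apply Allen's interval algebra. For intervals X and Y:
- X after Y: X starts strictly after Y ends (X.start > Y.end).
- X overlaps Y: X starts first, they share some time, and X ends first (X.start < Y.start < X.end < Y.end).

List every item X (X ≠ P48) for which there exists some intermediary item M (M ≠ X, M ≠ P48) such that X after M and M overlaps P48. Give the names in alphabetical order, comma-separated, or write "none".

P41, P43, P44

Target P48 = [Thu 16:00, Fri 15:00].
Intermediaries M with M overlaps P48: P49.
Via P49 — items with X after P49: P41, P43, P44.
Union: P41, P43, P44.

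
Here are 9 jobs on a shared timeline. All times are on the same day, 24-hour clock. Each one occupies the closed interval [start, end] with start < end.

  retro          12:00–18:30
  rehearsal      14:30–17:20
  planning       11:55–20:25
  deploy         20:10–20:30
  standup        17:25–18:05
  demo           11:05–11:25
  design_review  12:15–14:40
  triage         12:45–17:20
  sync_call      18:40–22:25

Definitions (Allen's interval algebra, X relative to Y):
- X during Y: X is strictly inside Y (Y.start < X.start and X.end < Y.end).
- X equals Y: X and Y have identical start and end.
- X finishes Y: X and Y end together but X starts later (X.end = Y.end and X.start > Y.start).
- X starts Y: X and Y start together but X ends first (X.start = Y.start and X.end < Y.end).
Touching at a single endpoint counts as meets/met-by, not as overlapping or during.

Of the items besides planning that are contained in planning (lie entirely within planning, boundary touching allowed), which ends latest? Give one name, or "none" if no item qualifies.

Target planning = [11:55, 20:25].
demo [11:05, 11:25] → before → excluded.
deploy [20:10, 20:30] → overlapped-by → excluded.
design_review [12:15, 14:40] → during → candidate.
rehearsal [14:30, 17:20] → during → candidate.
retro [12:00, 18:30] → during → candidate.
standup [17:25, 18:05] → during → candidate.
sync_call [18:40, 22:25] → overlapped-by → excluded.
triage [12:45, 17:20] → during → candidate.
Among candidates, latest end is 18:30 → retro.

retro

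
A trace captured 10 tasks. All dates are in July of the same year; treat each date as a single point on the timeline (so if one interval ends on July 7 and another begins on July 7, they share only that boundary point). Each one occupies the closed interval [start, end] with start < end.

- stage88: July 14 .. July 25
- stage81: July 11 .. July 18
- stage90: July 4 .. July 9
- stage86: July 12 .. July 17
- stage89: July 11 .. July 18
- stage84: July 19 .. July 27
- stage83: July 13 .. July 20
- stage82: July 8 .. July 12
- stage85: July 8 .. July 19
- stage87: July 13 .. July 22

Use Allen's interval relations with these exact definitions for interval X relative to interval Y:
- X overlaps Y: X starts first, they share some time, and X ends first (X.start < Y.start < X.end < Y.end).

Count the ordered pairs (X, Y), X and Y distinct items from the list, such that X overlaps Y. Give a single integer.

21

Checking all 90 ordered pairs for relation 'overlaps'; matching pairs in alphabetical order:
(stage81, stage83): stage81 overlaps stage83 ✓
(stage81, stage87): stage81 overlaps stage87 ✓
(stage81, stage88): stage81 overlaps stage88 ✓
(stage82, stage81): stage82 overlaps stage81 ✓
(stage82, stage89): stage82 overlaps stage89 ✓
(stage83, stage84): stage83 overlaps stage84 ✓
(stage83, stage88): stage83 overlaps stage88 ✓
(stage85, stage83): stage85 overlaps stage83 ✓
(stage85, stage87): stage85 overlaps stage87 ✓
(stage85, stage88): stage85 overlaps stage88 ✓
(stage86, stage83): stage86 overlaps stage83 ✓
(stage86, stage87): stage86 overlaps stage87 ✓
(stage86, stage88): stage86 overlaps stage88 ✓
(stage87, stage84): stage87 overlaps stage84 ✓
(stage87, stage88): stage87 overlaps stage88 ✓
(stage88, stage84): stage88 overlaps stage84 ✓
(stage89, stage83): stage89 overlaps stage83 ✓
(stage89, stage87): stage89 overlaps stage87 ✓
(stage89, stage88): stage89 overlaps stage88 ✓
(stage90, stage82): stage90 overlaps stage82 ✓
(stage90, stage85): stage90 overlaps stage85 ✓
Count: 21.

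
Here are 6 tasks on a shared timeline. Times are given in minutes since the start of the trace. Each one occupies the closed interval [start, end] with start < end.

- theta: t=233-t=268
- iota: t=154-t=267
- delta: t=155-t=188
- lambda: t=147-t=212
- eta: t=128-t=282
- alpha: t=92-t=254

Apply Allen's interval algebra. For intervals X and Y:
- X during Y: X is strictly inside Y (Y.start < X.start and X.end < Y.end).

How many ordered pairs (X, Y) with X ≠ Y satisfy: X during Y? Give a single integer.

8

Checking all 30 ordered pairs for relation 'during'; matching pairs in alphabetical order:
(delta, alpha): delta during alpha ✓
(delta, eta): delta during eta ✓
(delta, iota): delta during iota ✓
(delta, lambda): delta during lambda ✓
(iota, eta): iota during eta ✓
(lambda, alpha): lambda during alpha ✓
(lambda, eta): lambda during eta ✓
(theta, eta): theta during eta ✓
Count: 8.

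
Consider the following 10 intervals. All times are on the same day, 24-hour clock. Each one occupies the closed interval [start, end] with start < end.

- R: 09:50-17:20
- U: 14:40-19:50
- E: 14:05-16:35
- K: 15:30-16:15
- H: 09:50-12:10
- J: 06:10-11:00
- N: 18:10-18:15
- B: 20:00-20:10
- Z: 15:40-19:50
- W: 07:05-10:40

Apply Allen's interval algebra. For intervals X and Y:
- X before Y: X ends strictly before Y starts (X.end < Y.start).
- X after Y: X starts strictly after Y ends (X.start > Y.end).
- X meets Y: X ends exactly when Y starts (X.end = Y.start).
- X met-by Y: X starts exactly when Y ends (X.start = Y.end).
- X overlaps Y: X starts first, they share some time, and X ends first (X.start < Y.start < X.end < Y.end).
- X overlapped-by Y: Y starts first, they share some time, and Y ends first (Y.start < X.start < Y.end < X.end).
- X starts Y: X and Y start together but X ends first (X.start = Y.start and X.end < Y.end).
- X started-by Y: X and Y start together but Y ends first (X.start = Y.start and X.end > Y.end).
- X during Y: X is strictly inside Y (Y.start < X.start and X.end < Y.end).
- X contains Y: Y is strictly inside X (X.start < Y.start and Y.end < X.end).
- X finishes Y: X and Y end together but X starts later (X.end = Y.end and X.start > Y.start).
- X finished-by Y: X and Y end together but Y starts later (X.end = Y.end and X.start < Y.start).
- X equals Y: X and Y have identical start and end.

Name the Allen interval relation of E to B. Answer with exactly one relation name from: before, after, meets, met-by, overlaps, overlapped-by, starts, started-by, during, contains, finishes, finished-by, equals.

E = [14:05, 16:35]; B = [20:00, 20:10].
Compare endpoints: E.start < B.start, E.start < B.end, E.end < B.start, E.end < B.end.
That pattern is 'before'.

before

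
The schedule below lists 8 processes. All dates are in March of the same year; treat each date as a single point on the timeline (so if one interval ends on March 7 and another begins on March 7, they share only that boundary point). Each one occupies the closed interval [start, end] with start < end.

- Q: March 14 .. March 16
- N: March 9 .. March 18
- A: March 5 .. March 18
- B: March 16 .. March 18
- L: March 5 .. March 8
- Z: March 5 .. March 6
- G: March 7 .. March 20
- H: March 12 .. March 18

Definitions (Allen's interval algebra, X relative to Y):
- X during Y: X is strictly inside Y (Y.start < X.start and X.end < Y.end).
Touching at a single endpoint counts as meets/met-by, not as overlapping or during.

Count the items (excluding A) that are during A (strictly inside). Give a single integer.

1

Target A = [March 5, March 18].
B [March 16, March 18] → finishes → no.
G [March 7, March 20] → overlapped-by → no.
H [March 12, March 18] → finishes → no.
L [March 5, March 8] → starts → no.
N [March 9, March 18] → finishes → no.
Q [March 14, March 16] → during → counts.
Z [March 5, March 6] → starts → no.
Total: 1.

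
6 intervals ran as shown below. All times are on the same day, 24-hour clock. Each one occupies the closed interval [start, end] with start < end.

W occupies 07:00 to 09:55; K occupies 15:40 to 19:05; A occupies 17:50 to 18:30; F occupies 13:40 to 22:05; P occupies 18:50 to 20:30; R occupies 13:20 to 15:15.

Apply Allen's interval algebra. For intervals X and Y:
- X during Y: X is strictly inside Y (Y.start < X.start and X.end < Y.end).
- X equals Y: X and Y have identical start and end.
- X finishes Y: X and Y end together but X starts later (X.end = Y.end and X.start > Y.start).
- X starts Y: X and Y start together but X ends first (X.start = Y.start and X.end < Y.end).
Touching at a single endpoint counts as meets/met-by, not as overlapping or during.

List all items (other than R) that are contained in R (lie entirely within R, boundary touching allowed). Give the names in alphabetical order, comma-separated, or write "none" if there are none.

Target R = [13:20, 15:15].
A [17:50, 18:30] → after → no.
F [13:40, 22:05] → overlapped-by → no.
K [15:40, 19:05] → after → no.
P [18:50, 20:30] → after → no.
W [07:00, 09:55] → before → no.
Result: none.

none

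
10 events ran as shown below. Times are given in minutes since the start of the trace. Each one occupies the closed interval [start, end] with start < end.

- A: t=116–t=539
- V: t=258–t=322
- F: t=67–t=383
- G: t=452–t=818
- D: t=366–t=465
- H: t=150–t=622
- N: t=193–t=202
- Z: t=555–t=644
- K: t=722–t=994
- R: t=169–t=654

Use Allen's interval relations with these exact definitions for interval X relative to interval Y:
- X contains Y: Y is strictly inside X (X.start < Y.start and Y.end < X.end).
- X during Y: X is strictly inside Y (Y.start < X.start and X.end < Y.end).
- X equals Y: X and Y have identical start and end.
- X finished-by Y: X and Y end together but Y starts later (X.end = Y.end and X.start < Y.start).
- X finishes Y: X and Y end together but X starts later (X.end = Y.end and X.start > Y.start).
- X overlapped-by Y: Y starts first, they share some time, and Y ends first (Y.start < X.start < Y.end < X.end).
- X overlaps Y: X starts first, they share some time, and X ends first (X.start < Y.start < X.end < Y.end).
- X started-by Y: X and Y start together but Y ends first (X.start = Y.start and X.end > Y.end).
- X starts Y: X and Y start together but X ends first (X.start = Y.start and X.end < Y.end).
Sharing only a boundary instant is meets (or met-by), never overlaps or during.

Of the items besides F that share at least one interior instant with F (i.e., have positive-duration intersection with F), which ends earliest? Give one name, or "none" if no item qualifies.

N

Target F = [t=67, t=383].
A [t=116, t=539] → overlapped-by → candidate.
D [t=366, t=465] → overlapped-by → candidate.
G [t=452, t=818] → after → excluded.
H [t=150, t=622] → overlapped-by → candidate.
K [t=722, t=994] → after → excluded.
N [t=193, t=202] → during → candidate.
R [t=169, t=654] → overlapped-by → candidate.
V [t=258, t=322] → during → candidate.
Z [t=555, t=644] → after → excluded.
Among candidates, earliest end is t=202 → N.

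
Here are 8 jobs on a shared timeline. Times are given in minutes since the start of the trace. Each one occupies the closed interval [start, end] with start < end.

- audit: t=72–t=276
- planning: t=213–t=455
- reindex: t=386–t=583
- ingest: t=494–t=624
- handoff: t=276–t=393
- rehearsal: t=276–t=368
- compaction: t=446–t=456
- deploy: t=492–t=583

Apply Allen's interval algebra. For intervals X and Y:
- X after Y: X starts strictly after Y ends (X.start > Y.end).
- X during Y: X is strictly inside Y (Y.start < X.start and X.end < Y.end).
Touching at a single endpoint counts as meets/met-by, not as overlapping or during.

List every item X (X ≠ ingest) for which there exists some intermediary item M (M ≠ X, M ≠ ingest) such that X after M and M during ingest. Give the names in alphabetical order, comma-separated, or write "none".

Target ingest = [t=494, t=624].
Intermediaries M with M during ingest: none.
Union: none.

none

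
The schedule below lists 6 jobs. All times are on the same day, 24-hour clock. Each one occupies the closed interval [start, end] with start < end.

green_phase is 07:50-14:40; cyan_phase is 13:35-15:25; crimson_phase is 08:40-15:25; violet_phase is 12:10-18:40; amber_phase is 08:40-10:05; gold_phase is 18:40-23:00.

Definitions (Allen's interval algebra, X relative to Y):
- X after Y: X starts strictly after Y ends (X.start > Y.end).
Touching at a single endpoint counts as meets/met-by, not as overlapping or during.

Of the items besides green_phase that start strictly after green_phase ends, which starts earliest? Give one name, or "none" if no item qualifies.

Target green_phase = [07:50, 14:40].
amber_phase [08:40, 10:05] → during → excluded.
crimson_phase [08:40, 15:25] → overlapped-by → excluded.
cyan_phase [13:35, 15:25] → overlapped-by → excluded.
gold_phase [18:40, 23:00] → after → candidate.
violet_phase [12:10, 18:40] → overlapped-by → excluded.
Among candidates, earliest start is 18:40 → gold_phase.

gold_phase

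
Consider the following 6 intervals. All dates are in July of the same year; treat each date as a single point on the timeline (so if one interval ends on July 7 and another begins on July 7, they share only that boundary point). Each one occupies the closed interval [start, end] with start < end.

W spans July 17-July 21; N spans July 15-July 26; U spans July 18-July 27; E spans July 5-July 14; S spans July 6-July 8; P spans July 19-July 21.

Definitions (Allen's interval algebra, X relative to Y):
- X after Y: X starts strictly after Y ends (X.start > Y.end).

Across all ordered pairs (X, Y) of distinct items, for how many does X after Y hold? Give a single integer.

8

Checking all 30 ordered pairs for relation 'after'; matching pairs in alphabetical order:
(N, E): N after E ✓
(N, S): N after S ✓
(P, E): P after E ✓
(P, S): P after S ✓
(U, E): U after E ✓
(U, S): U after S ✓
(W, E): W after E ✓
(W, S): W after S ✓
Count: 8.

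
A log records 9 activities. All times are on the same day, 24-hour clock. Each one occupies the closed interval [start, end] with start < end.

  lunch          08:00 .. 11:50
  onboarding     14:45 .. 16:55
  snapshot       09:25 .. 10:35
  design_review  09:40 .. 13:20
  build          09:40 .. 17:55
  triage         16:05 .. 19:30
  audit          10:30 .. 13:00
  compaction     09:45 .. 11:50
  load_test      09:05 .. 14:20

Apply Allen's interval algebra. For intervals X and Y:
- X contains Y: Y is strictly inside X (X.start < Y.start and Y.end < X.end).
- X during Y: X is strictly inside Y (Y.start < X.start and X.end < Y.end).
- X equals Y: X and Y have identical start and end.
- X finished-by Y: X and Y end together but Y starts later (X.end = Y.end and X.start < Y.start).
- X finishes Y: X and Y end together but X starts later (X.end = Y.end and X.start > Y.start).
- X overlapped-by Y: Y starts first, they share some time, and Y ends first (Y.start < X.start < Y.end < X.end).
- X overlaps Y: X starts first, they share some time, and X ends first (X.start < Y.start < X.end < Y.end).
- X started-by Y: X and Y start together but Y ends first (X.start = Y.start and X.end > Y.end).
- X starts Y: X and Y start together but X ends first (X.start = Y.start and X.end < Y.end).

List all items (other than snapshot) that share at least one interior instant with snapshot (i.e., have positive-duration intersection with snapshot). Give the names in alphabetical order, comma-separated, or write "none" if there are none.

audit, build, compaction, design_review, load_test, lunch

Target snapshot = [09:25, 10:35].
audit [10:30, 13:00] → overlapped-by → yes.
build [09:40, 17:55] → overlapped-by → yes.
compaction [09:45, 11:50] → overlapped-by → yes.
design_review [09:40, 13:20] → overlapped-by → yes.
load_test [09:05, 14:20] → contains → yes.
lunch [08:00, 11:50] → contains → yes.
onboarding [14:45, 16:55] → after → no.
triage [16:05, 19:30] → after → no.
Result: audit, build, compaction, design_review, load_test, lunch.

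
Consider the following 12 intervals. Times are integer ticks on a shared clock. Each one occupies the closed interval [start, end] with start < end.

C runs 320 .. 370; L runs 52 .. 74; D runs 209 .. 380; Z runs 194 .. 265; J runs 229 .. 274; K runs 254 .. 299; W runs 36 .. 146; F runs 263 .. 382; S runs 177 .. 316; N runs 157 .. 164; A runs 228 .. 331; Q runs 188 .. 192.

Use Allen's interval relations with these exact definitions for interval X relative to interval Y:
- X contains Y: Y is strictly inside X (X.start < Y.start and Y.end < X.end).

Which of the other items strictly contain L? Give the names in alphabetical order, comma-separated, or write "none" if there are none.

W

Target L = [52, 74].
A [228, 331] → after → no.
C [320, 370] → after → no.
D [209, 380] → after → no.
F [263, 382] → after → no.
J [229, 274] → after → no.
K [254, 299] → after → no.
N [157, 164] → after → no.
Q [188, 192] → after → no.
S [177, 316] → after → no.
W [36, 146] → contains → yes.
Z [194, 265] → after → no.
Result: W.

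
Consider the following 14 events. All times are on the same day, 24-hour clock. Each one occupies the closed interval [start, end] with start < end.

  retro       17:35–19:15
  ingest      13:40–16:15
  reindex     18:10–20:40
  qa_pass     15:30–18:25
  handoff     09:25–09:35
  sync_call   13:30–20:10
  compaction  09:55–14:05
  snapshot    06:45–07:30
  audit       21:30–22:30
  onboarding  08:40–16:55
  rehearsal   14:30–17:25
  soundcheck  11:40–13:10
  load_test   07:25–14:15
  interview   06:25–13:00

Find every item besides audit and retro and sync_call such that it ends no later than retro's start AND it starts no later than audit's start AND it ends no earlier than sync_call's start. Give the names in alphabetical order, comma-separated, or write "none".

compaction, ingest, load_test, onboarding, rehearsal

Conditions: its end is no later than retro's start (X.end <= 17:35) AND its start is no later than audit's start (X.start <= 21:30) AND its end is no earlier than sync_call's start (X.end >= 13:30).
compaction: end 14:05 <= 17:35? ✓; start 09:55 <= 21:30? ✓; end 14:05 >= 13:30? ✓ → yes.
handoff: end 09:35 <= 17:35? ✓; start 09:25 <= 21:30? ✓; end 09:35 >= 13:30? ✗ → no.
ingest: end 16:15 <= 17:35? ✓; start 13:40 <= 21:30? ✓; end 16:15 >= 13:30? ✓ → yes.
interview: end 13:00 <= 17:35? ✓; start 06:25 <= 21:30? ✓; end 13:00 >= 13:30? ✗ → no.
load_test: end 14:15 <= 17:35? ✓; start 07:25 <= 21:30? ✓; end 14:15 >= 13:30? ✓ → yes.
onboarding: end 16:55 <= 17:35? ✓; start 08:40 <= 21:30? ✓; end 16:55 >= 13:30? ✓ → yes.
qa_pass: end 18:25 <= 17:35? ✗; start 15:30 <= 21:30? ✓; end 18:25 >= 13:30? ✓ → no.
rehearsal: end 17:25 <= 17:35? ✓; start 14:30 <= 21:30? ✓; end 17:25 >= 13:30? ✓ → yes.
reindex: end 20:40 <= 17:35? ✗; start 18:10 <= 21:30? ✓; end 20:40 >= 13:30? ✓ → no.
snapshot: end 07:30 <= 17:35? ✓; start 06:45 <= 21:30? ✓; end 07:30 >= 13:30? ✗ → no.
soundcheck: end 13:10 <= 17:35? ✓; start 11:40 <= 21:30? ✓; end 13:10 >= 13:30? ✗ → no.
Result: compaction, ingest, load_test, onboarding, rehearsal.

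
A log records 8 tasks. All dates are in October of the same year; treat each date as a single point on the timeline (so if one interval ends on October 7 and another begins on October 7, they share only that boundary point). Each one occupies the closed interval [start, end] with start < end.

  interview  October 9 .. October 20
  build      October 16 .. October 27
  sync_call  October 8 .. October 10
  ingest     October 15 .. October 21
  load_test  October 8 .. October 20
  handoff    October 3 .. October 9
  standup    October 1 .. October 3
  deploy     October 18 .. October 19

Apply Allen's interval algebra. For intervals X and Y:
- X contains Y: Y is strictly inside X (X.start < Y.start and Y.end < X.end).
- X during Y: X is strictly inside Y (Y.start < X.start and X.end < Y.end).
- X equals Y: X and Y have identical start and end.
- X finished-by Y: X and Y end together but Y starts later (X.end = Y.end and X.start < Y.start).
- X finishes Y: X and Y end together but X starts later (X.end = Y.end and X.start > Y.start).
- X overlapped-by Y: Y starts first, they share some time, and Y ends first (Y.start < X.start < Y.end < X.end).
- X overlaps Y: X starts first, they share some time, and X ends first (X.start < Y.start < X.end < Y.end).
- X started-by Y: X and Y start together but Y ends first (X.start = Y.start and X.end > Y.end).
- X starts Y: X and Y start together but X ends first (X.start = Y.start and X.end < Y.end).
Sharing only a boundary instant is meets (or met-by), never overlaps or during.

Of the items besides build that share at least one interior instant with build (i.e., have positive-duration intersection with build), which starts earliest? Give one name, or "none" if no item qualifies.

Target build = [October 16, October 27].
deploy [October 18, October 19] → during → candidate.
handoff [October 3, October 9] → before → excluded.
ingest [October 15, October 21] → overlaps → candidate.
interview [October 9, October 20] → overlaps → candidate.
load_test [October 8, October 20] → overlaps → candidate.
standup [October 1, October 3] → before → excluded.
sync_call [October 8, October 10] → before → excluded.
Among candidates, earliest start is October 8 → load_test.

load_test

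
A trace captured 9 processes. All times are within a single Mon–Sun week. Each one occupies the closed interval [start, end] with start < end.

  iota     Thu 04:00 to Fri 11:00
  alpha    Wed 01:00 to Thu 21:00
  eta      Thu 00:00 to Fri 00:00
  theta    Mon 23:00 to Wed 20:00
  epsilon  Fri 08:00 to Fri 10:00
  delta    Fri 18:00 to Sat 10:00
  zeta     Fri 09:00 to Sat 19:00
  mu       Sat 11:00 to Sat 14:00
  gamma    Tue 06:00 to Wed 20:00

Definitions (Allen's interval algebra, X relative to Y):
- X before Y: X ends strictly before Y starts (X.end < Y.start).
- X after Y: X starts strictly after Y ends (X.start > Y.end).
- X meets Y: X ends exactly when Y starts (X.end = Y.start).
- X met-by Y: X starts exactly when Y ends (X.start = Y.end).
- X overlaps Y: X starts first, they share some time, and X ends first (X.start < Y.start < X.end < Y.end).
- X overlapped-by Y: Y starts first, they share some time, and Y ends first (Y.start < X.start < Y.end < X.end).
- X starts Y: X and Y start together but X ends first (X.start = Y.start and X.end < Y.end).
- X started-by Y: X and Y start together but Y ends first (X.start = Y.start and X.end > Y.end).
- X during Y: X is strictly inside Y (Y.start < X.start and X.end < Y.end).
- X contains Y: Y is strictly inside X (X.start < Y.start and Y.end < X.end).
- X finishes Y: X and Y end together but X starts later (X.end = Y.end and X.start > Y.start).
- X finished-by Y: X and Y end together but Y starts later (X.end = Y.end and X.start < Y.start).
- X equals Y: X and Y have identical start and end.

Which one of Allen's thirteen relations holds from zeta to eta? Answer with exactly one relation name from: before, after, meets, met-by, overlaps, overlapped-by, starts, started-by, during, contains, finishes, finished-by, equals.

zeta = [Fri 09:00, Sat 19:00]; eta = [Thu 00:00, Fri 00:00].
Compare endpoints: zeta.start > eta.start, zeta.start > eta.end, zeta.end > eta.start, zeta.end > eta.end.
That pattern is 'after'.

after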